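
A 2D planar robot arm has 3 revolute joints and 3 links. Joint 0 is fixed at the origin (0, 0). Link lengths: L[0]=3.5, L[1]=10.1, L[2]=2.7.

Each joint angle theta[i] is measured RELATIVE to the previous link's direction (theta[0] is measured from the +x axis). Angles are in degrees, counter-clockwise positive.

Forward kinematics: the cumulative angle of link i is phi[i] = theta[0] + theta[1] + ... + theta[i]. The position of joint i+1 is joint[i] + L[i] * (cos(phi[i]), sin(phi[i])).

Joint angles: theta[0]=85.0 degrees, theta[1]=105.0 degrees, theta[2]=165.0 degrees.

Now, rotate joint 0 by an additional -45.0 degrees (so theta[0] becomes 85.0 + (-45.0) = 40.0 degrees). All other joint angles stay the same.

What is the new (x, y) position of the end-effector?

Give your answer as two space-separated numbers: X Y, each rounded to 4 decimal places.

joint[0] = (0.0000, 0.0000)  (base)
link 0: phi[0] = 40 = 40 deg
  cos(40 deg) = 0.7660, sin(40 deg) = 0.6428
  joint[1] = (0.0000, 0.0000) + 3.5 * (0.7660, 0.6428) = (0.0000 + 2.6812, 0.0000 + 2.2498) = (2.6812, 2.2498)
link 1: phi[1] = 40 + 105 = 145 deg
  cos(145 deg) = -0.8192, sin(145 deg) = 0.5736
  joint[2] = (2.6812, 2.2498) + 10.1 * (-0.8192, 0.5736) = (2.6812 + -8.2734, 2.2498 + 5.7931) = (-5.5923, 8.0429)
link 2: phi[2] = 40 + 105 + 165 = 310 deg
  cos(310 deg) = 0.6428, sin(310 deg) = -0.7660
  joint[3] = (-5.5923, 8.0429) + 2.7 * (0.6428, -0.7660) = (-5.5923 + 1.7355, 8.0429 + -2.0683) = (-3.8568, 5.9746)
End effector: (-3.8568, 5.9746)

Answer: -3.8568 5.9746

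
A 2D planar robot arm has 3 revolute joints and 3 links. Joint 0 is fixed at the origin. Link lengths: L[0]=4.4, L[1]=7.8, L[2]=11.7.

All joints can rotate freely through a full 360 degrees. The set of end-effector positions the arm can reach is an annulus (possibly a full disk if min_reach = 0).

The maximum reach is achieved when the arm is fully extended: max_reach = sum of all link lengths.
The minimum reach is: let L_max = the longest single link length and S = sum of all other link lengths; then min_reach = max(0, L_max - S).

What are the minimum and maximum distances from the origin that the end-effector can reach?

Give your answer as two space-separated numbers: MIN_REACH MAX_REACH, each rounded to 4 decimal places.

Answer: 0.0000 23.9000

Derivation:
Link lengths: [4.4, 7.8, 11.7]
max_reach = 4.4 + 7.8 + 11.7 = 23.9
L_max = max([4.4, 7.8, 11.7]) = 11.7
S (sum of others) = 23.9 - 11.7 = 12.2
min_reach = max(0, 11.7 - 12.2) = max(0, -0.5) = 0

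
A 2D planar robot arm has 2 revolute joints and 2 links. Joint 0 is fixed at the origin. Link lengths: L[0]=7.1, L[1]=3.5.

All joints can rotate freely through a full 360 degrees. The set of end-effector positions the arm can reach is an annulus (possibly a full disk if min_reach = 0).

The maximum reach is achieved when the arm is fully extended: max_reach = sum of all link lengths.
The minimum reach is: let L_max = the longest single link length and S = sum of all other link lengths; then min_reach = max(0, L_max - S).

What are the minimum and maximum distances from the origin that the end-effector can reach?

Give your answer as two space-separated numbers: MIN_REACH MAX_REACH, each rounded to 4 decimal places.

Link lengths: [7.1, 3.5]
max_reach = 7.1 + 3.5 = 10.6
L_max = max([7.1, 3.5]) = 7.1
S (sum of others) = 10.6 - 7.1 = 3.5
min_reach = max(0, 7.1 - 3.5) = max(0, 3.6) = 3.6

Answer: 3.6000 10.6000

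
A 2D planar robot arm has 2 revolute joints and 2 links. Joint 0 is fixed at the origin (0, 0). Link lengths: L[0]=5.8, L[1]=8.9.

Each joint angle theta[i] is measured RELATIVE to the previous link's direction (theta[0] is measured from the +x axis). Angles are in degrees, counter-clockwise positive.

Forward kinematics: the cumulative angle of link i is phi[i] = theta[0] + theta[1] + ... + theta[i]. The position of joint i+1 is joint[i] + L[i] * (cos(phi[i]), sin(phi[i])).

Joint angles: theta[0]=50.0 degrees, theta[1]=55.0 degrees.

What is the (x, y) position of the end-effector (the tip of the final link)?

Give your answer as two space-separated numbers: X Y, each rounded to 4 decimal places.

joint[0] = (0.0000, 0.0000)  (base)
link 0: phi[0] = 50 = 50 deg
  cos(50 deg) = 0.6428, sin(50 deg) = 0.7660
  joint[1] = (0.0000, 0.0000) + 5.8 * (0.6428, 0.7660) = (0.0000 + 3.7282, 0.0000 + 4.4431) = (3.7282, 4.4431)
link 1: phi[1] = 50 + 55 = 105 deg
  cos(105 deg) = -0.2588, sin(105 deg) = 0.9659
  joint[2] = (3.7282, 4.4431) + 8.9 * (-0.2588, 0.9659) = (3.7282 + -2.3035, 4.4431 + 8.5967) = (1.4247, 13.0398)
End effector: (1.4247, 13.0398)

Answer: 1.4247 13.0398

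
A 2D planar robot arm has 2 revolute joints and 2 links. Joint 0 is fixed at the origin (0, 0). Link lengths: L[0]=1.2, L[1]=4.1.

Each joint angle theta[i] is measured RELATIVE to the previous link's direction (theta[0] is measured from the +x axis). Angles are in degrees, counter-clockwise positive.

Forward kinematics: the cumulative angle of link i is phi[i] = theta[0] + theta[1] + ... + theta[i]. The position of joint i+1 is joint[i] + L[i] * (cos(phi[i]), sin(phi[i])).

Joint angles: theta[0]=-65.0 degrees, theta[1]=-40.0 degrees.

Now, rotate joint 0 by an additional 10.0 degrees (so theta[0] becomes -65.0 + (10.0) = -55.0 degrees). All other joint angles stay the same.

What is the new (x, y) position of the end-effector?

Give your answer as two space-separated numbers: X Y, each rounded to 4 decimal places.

Answer: 0.3310 -5.0674

Derivation:
joint[0] = (0.0000, 0.0000)  (base)
link 0: phi[0] = -55 = -55 deg
  cos(-55 deg) = 0.5736, sin(-55 deg) = -0.8192
  joint[1] = (0.0000, 0.0000) + 1.2 * (0.5736, -0.8192) = (0.0000 + 0.6883, 0.0000 + -0.9830) = (0.6883, -0.9830)
link 1: phi[1] = -55 + -40 = -95 deg
  cos(-95 deg) = -0.0872, sin(-95 deg) = -0.9962
  joint[2] = (0.6883, -0.9830) + 4.1 * (-0.0872, -0.9962) = (0.6883 + -0.3573, -0.9830 + -4.0844) = (0.3310, -5.0674)
End effector: (0.3310, -5.0674)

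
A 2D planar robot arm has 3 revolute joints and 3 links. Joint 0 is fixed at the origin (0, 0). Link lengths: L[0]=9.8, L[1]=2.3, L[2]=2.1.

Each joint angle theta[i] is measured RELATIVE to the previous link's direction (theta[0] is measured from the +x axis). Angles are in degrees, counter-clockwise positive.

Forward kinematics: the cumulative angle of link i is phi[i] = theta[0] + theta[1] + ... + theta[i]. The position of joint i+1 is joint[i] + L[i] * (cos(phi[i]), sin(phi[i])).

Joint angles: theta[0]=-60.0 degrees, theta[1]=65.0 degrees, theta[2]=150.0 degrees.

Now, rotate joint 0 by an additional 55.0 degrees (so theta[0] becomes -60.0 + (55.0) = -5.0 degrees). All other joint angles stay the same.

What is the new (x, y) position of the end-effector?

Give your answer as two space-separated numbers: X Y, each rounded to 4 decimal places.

Answer: 9.0941 0.0877

Derivation:
joint[0] = (0.0000, 0.0000)  (base)
link 0: phi[0] = -5 = -5 deg
  cos(-5 deg) = 0.9962, sin(-5 deg) = -0.0872
  joint[1] = (0.0000, 0.0000) + 9.8 * (0.9962, -0.0872) = (0.0000 + 9.7627, 0.0000 + -0.8541) = (9.7627, -0.8541)
link 1: phi[1] = -5 + 65 = 60 deg
  cos(60 deg) = 0.5000, sin(60 deg) = 0.8660
  joint[2] = (9.7627, -0.8541) + 2.3 * (0.5000, 0.8660) = (9.7627 + 1.1500, -0.8541 + 1.9919) = (10.9127, 1.1377)
link 2: phi[2] = -5 + 65 + 150 = 210 deg
  cos(210 deg) = -0.8660, sin(210 deg) = -0.5000
  joint[3] = (10.9127, 1.1377) + 2.1 * (-0.8660, -0.5000) = (10.9127 + -1.8187, 1.1377 + -1.0500) = (9.0941, 0.0877)
End effector: (9.0941, 0.0877)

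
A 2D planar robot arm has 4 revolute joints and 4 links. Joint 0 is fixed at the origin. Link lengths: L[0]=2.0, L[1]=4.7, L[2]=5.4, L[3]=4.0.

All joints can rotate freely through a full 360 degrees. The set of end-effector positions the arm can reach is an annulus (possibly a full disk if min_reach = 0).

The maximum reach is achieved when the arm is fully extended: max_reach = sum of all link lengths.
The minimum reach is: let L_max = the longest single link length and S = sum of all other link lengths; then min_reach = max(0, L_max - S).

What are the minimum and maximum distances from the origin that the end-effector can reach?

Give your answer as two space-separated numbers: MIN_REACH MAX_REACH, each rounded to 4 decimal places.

Link lengths: [2.0, 4.7, 5.4, 4.0]
max_reach = 2 + 4.7 + 5.4 + 4 = 16.1
L_max = max([2.0, 4.7, 5.4, 4.0]) = 5.4
S (sum of others) = 16.1 - 5.4 = 10.7
min_reach = max(0, 5.4 - 10.7) = max(0, -5.3) = 0

Answer: 0.0000 16.1000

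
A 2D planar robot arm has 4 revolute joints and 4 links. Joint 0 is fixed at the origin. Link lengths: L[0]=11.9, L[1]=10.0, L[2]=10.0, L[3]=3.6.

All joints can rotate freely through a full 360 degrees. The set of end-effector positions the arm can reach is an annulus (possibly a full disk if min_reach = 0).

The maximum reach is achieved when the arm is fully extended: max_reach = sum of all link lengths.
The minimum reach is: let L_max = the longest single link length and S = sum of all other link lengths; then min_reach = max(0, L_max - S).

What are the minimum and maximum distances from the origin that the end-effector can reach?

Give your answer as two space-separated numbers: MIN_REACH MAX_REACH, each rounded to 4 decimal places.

Link lengths: [11.9, 10.0, 10.0, 3.6]
max_reach = 11.9 + 10 + 10 + 3.6 = 35.5
L_max = max([11.9, 10.0, 10.0, 3.6]) = 11.9
S (sum of others) = 35.5 - 11.9 = 23.6
min_reach = max(0, 11.9 - 23.6) = max(0, -11.7) = 0

Answer: 0.0000 35.5000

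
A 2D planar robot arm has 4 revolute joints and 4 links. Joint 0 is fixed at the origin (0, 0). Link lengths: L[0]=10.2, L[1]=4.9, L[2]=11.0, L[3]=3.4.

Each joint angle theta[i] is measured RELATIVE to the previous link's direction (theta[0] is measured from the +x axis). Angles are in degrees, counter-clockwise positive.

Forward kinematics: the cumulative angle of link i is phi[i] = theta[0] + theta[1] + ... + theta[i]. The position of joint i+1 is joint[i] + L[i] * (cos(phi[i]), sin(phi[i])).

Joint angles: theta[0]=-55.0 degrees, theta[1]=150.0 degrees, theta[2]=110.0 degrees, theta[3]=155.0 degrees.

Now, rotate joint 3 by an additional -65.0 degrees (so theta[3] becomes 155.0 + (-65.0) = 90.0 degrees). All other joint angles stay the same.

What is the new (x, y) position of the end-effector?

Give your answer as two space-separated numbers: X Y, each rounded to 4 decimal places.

Answer: -3.1091 -11.2042

Derivation:
joint[0] = (0.0000, 0.0000)  (base)
link 0: phi[0] = -55 = -55 deg
  cos(-55 deg) = 0.5736, sin(-55 deg) = -0.8192
  joint[1] = (0.0000, 0.0000) + 10.2 * (0.5736, -0.8192) = (0.0000 + 5.8505, 0.0000 + -8.3554) = (5.8505, -8.3554)
link 1: phi[1] = -55 + 150 = 95 deg
  cos(95 deg) = -0.0872, sin(95 deg) = 0.9962
  joint[2] = (5.8505, -8.3554) + 4.9 * (-0.0872, 0.9962) = (5.8505 + -0.4271, -8.3554 + 4.8814) = (5.4234, -3.4740)
link 2: phi[2] = -55 + 150 + 110 = 205 deg
  cos(205 deg) = -0.9063, sin(205 deg) = -0.4226
  joint[3] = (5.4234, -3.4740) + 11 * (-0.9063, -0.4226) = (5.4234 + -9.9694, -3.4740 + -4.6488) = (-4.5460, -8.1228)
link 3: phi[3] = -55 + 150 + 110 + 90 = 295 deg
  cos(295 deg) = 0.4226, sin(295 deg) = -0.9063
  joint[4] = (-4.5460, -8.1228) + 3.4 * (0.4226, -0.9063) = (-4.5460 + 1.4369, -8.1228 + -3.0814) = (-3.1091, -11.2042)
End effector: (-3.1091, -11.2042)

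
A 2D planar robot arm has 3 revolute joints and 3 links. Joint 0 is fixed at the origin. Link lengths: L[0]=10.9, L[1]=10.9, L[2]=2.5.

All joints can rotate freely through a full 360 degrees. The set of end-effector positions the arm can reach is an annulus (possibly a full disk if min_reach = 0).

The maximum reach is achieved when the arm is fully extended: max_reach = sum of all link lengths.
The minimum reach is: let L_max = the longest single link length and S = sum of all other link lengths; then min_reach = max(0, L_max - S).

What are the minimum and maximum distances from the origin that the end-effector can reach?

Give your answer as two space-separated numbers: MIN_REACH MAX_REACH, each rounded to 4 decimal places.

Answer: 0.0000 24.3000

Derivation:
Link lengths: [10.9, 10.9, 2.5]
max_reach = 10.9 + 10.9 + 2.5 = 24.3
L_max = max([10.9, 10.9, 2.5]) = 10.9
S (sum of others) = 24.3 - 10.9 = 13.4
min_reach = max(0, 10.9 - 13.4) = max(0, -2.5) = 0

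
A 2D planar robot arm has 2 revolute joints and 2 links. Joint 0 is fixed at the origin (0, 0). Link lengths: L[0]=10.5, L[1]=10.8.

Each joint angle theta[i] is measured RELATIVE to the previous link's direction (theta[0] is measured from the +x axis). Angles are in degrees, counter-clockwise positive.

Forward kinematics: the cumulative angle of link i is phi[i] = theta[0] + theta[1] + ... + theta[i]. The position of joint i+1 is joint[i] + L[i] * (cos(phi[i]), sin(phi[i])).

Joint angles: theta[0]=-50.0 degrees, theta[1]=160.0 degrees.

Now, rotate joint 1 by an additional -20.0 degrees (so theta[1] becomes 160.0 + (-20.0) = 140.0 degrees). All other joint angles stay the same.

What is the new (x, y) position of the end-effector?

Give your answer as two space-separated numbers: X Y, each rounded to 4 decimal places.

Answer: 6.7493 2.7565

Derivation:
joint[0] = (0.0000, 0.0000)  (base)
link 0: phi[0] = -50 = -50 deg
  cos(-50 deg) = 0.6428, sin(-50 deg) = -0.7660
  joint[1] = (0.0000, 0.0000) + 10.5 * (0.6428, -0.7660) = (0.0000 + 6.7493, 0.0000 + -8.0435) = (6.7493, -8.0435)
link 1: phi[1] = -50 + 140 = 90 deg
  cos(90 deg) = 0.0000, sin(90 deg) = 1.0000
  joint[2] = (6.7493, -8.0435) + 10.8 * (0.0000, 1.0000) = (6.7493 + 0.0000, -8.0435 + 10.8000) = (6.7493, 2.7565)
End effector: (6.7493, 2.7565)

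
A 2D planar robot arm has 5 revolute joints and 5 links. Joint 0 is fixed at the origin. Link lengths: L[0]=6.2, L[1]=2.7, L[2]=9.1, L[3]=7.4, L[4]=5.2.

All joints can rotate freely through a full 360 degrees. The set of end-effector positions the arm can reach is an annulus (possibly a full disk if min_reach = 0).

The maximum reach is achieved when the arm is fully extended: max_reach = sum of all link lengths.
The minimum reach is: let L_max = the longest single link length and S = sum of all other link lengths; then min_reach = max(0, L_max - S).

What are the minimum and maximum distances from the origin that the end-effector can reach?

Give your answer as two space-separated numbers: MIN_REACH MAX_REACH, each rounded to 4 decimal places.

Link lengths: [6.2, 2.7, 9.1, 7.4, 5.2]
max_reach = 6.2 + 2.7 + 9.1 + 7.4 + 5.2 = 30.6
L_max = max([6.2, 2.7, 9.1, 7.4, 5.2]) = 9.1
S (sum of others) = 30.6 - 9.1 = 21.5
min_reach = max(0, 9.1 - 21.5) = max(0, -12.4) = 0

Answer: 0.0000 30.6000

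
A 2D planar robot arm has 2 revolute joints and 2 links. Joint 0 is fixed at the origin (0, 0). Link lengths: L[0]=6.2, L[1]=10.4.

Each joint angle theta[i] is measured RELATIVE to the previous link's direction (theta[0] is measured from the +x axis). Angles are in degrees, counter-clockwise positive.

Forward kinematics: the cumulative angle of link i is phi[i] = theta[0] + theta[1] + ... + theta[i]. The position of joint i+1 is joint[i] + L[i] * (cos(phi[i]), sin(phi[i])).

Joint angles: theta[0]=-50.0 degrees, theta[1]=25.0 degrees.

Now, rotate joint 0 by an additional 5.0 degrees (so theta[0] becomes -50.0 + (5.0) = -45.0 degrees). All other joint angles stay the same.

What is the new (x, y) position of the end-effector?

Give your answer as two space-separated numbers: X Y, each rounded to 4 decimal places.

Answer: 14.1569 -7.9411

Derivation:
joint[0] = (0.0000, 0.0000)  (base)
link 0: phi[0] = -45 = -45 deg
  cos(-45 deg) = 0.7071, sin(-45 deg) = -0.7071
  joint[1] = (0.0000, 0.0000) + 6.2 * (0.7071, -0.7071) = (0.0000 + 4.3841, 0.0000 + -4.3841) = (4.3841, -4.3841)
link 1: phi[1] = -45 + 25 = -20 deg
  cos(-20 deg) = 0.9397, sin(-20 deg) = -0.3420
  joint[2] = (4.3841, -4.3841) + 10.4 * (0.9397, -0.3420) = (4.3841 + 9.7728, -4.3841 + -3.5570) = (14.1569, -7.9411)
End effector: (14.1569, -7.9411)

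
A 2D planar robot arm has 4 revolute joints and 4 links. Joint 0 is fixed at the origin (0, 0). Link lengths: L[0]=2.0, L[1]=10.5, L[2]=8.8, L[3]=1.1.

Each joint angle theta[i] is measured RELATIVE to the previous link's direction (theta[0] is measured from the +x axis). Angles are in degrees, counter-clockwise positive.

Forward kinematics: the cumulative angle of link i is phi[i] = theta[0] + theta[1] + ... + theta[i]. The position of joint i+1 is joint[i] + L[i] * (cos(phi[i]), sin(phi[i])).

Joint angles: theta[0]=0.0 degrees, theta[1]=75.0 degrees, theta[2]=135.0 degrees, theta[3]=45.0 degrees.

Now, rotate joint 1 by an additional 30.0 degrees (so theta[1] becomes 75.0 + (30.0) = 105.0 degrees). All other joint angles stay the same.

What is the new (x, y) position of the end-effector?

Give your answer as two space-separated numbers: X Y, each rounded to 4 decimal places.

Answer: -4.8329 1.4587

Derivation:
joint[0] = (0.0000, 0.0000)  (base)
link 0: phi[0] = 0 = 0 deg
  cos(0 deg) = 1.0000, sin(0 deg) = 0.0000
  joint[1] = (0.0000, 0.0000) + 2 * (1.0000, 0.0000) = (0.0000 + 2.0000, 0.0000 + 0.0000) = (2.0000, 0.0000)
link 1: phi[1] = 0 + 105 = 105 deg
  cos(105 deg) = -0.2588, sin(105 deg) = 0.9659
  joint[2] = (2.0000, 0.0000) + 10.5 * (-0.2588, 0.9659) = (2.0000 + -2.7176, 0.0000 + 10.1422) = (-0.7176, 10.1422)
link 2: phi[2] = 0 + 105 + 135 = 240 deg
  cos(240 deg) = -0.5000, sin(240 deg) = -0.8660
  joint[3] = (-0.7176, 10.1422) + 8.8 * (-0.5000, -0.8660) = (-0.7176 + -4.4000, 10.1422 + -7.6210) = (-5.1176, 2.5212)
link 3: phi[3] = 0 + 105 + 135 + 45 = 285 deg
  cos(285 deg) = 0.2588, sin(285 deg) = -0.9659
  joint[4] = (-5.1176, 2.5212) + 1.1 * (0.2588, -0.9659) = (-5.1176 + 0.2847, 2.5212 + -1.0625) = (-4.8329, 1.4587)
End effector: (-4.8329, 1.4587)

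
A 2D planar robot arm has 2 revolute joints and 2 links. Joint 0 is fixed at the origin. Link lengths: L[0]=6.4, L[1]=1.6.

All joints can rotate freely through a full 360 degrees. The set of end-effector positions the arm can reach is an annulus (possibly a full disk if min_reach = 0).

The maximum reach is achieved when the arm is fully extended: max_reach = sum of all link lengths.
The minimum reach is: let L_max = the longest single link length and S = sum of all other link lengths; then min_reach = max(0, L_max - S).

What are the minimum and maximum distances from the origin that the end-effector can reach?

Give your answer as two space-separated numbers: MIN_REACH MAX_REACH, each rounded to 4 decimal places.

Answer: 4.8000 8.0000

Derivation:
Link lengths: [6.4, 1.6]
max_reach = 6.4 + 1.6 = 8
L_max = max([6.4, 1.6]) = 6.4
S (sum of others) = 8 - 6.4 = 1.6
min_reach = max(0, 6.4 - 1.6) = max(0, 4.8) = 4.8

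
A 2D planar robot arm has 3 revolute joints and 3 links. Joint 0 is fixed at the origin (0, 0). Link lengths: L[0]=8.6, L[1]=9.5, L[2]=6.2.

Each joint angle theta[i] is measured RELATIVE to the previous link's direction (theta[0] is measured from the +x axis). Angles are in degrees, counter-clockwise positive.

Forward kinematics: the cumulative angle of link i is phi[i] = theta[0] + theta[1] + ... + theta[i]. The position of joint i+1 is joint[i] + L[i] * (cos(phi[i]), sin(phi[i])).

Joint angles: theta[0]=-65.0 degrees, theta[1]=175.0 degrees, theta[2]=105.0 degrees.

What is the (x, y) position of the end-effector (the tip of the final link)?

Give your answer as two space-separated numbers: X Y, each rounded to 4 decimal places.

Answer: -4.6934 -2.4233

Derivation:
joint[0] = (0.0000, 0.0000)  (base)
link 0: phi[0] = -65 = -65 deg
  cos(-65 deg) = 0.4226, sin(-65 deg) = -0.9063
  joint[1] = (0.0000, 0.0000) + 8.6 * (0.4226, -0.9063) = (0.0000 + 3.6345, 0.0000 + -7.7942) = (3.6345, -7.7942)
link 1: phi[1] = -65 + 175 = 110 deg
  cos(110 deg) = -0.3420, sin(110 deg) = 0.9397
  joint[2] = (3.6345, -7.7942) + 9.5 * (-0.3420, 0.9397) = (3.6345 + -3.2492, -7.7942 + 8.9271) = (0.3853, 1.1328)
link 2: phi[2] = -65 + 175 + 105 = 215 deg
  cos(215 deg) = -0.8192, sin(215 deg) = -0.5736
  joint[3] = (0.3853, 1.1328) + 6.2 * (-0.8192, -0.5736) = (0.3853 + -5.0787, 1.1328 + -3.5562) = (-4.6934, -2.4233)
End effector: (-4.6934, -2.4233)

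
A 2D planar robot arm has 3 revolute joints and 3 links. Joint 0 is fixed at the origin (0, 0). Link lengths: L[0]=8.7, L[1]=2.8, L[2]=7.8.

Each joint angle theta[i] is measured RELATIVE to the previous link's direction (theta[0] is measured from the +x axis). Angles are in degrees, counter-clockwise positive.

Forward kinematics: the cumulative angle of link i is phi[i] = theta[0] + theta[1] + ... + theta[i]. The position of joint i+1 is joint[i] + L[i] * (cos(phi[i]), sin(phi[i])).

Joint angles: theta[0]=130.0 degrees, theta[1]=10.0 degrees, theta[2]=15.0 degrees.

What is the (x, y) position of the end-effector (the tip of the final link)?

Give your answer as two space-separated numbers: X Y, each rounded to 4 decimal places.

joint[0] = (0.0000, 0.0000)  (base)
link 0: phi[0] = 130 = 130 deg
  cos(130 deg) = -0.6428, sin(130 deg) = 0.7660
  joint[1] = (0.0000, 0.0000) + 8.7 * (-0.6428, 0.7660) = (0.0000 + -5.5923, 0.0000 + 6.6646) = (-5.5923, 6.6646)
link 1: phi[1] = 130 + 10 = 140 deg
  cos(140 deg) = -0.7660, sin(140 deg) = 0.6428
  joint[2] = (-5.5923, 6.6646) + 2.8 * (-0.7660, 0.6428) = (-5.5923 + -2.1449, 6.6646 + 1.7998) = (-7.7372, 8.4644)
link 2: phi[2] = 130 + 10 + 15 = 155 deg
  cos(155 deg) = -0.9063, sin(155 deg) = 0.4226
  joint[3] = (-7.7372, 8.4644) + 7.8 * (-0.9063, 0.4226) = (-7.7372 + -7.0692, 8.4644 + 3.2964) = (-14.8064, 11.7608)
End effector: (-14.8064, 11.7608)

Answer: -14.8064 11.7608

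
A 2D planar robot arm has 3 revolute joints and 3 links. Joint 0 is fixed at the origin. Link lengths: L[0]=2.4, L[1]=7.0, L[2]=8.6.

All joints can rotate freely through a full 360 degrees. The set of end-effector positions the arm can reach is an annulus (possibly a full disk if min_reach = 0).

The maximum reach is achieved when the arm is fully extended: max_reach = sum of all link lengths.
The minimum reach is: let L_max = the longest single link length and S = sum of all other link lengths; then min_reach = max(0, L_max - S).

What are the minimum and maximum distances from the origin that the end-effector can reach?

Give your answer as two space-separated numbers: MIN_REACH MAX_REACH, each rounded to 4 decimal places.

Link lengths: [2.4, 7.0, 8.6]
max_reach = 2.4 + 7 + 8.6 = 18
L_max = max([2.4, 7.0, 8.6]) = 8.6
S (sum of others) = 18 - 8.6 = 9.4
min_reach = max(0, 8.6 - 9.4) = max(0, -0.8) = 0

Answer: 0.0000 18.0000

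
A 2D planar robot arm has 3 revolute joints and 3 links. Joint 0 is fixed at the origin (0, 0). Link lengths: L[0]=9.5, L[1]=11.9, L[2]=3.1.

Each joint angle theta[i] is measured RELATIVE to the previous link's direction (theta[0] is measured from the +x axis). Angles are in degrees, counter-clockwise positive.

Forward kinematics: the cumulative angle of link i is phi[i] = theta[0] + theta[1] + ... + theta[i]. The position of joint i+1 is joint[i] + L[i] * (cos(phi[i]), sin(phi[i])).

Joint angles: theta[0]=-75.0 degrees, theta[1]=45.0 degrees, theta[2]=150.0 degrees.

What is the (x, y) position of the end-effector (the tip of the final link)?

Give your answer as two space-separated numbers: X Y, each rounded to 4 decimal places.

Answer: 11.2145 -12.4416

Derivation:
joint[0] = (0.0000, 0.0000)  (base)
link 0: phi[0] = -75 = -75 deg
  cos(-75 deg) = 0.2588, sin(-75 deg) = -0.9659
  joint[1] = (0.0000, 0.0000) + 9.5 * (0.2588, -0.9659) = (0.0000 + 2.4588, 0.0000 + -9.1763) = (2.4588, -9.1763)
link 1: phi[1] = -75 + 45 = -30 deg
  cos(-30 deg) = 0.8660, sin(-30 deg) = -0.5000
  joint[2] = (2.4588, -9.1763) + 11.9 * (0.8660, -0.5000) = (2.4588 + 10.3057, -9.1763 + -5.9500) = (12.7645, -15.1263)
link 2: phi[2] = -75 + 45 + 150 = 120 deg
  cos(120 deg) = -0.5000, sin(120 deg) = 0.8660
  joint[3] = (12.7645, -15.1263) + 3.1 * (-0.5000, 0.8660) = (12.7645 + -1.5500, -15.1263 + 2.6847) = (11.2145, -12.4416)
End effector: (11.2145, -12.4416)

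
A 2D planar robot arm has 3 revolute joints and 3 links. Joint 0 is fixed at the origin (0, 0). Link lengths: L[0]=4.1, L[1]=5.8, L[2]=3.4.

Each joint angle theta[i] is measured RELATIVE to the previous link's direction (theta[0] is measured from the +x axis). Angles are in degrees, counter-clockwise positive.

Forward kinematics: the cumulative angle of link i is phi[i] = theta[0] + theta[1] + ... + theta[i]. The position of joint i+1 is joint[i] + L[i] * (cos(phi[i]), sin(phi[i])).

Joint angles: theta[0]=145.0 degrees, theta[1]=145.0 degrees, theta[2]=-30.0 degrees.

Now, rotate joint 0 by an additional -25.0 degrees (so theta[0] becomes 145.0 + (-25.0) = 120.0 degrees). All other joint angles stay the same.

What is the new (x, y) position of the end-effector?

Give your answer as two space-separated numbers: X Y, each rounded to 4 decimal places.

joint[0] = (0.0000, 0.0000)  (base)
link 0: phi[0] = 120 = 120 deg
  cos(120 deg) = -0.5000, sin(120 deg) = 0.8660
  joint[1] = (0.0000, 0.0000) + 4.1 * (-0.5000, 0.8660) = (0.0000 + -2.0500, 0.0000 + 3.5507) = (-2.0500, 3.5507)
link 1: phi[1] = 120 + 145 = 265 deg
  cos(265 deg) = -0.0872, sin(265 deg) = -0.9962
  joint[2] = (-2.0500, 3.5507) + 5.8 * (-0.0872, -0.9962) = (-2.0500 + -0.5055, 3.5507 + -5.7779) = (-2.5555, -2.2272)
link 2: phi[2] = 120 + 145 + -30 = 235 deg
  cos(235 deg) = -0.5736, sin(235 deg) = -0.8192
  joint[3] = (-2.5555, -2.2272) + 3.4 * (-0.5736, -0.8192) = (-2.5555 + -1.9502, -2.2272 + -2.7851) = (-4.5057, -5.0123)
End effector: (-4.5057, -5.0123)

Answer: -4.5057 -5.0123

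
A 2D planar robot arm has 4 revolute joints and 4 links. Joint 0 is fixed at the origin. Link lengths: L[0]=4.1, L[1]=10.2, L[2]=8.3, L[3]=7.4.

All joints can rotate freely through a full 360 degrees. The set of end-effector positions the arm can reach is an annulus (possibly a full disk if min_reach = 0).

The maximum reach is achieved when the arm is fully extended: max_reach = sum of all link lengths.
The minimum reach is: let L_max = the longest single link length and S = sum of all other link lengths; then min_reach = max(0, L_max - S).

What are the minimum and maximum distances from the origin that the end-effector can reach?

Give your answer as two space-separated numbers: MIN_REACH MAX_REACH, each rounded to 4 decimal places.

Answer: 0.0000 30.0000

Derivation:
Link lengths: [4.1, 10.2, 8.3, 7.4]
max_reach = 4.1 + 10.2 + 8.3 + 7.4 = 30
L_max = max([4.1, 10.2, 8.3, 7.4]) = 10.2
S (sum of others) = 30 - 10.2 = 19.8
min_reach = max(0, 10.2 - 19.8) = max(0, -9.6) = 0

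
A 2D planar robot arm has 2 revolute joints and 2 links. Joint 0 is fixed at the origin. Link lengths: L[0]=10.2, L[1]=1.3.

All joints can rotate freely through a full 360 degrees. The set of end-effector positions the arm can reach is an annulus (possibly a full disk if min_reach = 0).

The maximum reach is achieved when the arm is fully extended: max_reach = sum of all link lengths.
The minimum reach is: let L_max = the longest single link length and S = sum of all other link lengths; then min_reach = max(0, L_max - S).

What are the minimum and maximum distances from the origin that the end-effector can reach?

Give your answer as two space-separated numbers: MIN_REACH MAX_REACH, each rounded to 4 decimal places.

Link lengths: [10.2, 1.3]
max_reach = 10.2 + 1.3 = 11.5
L_max = max([10.2, 1.3]) = 10.2
S (sum of others) = 11.5 - 10.2 = 1.3
min_reach = max(0, 10.2 - 1.3) = max(0, 8.9) = 8.9

Answer: 8.9000 11.5000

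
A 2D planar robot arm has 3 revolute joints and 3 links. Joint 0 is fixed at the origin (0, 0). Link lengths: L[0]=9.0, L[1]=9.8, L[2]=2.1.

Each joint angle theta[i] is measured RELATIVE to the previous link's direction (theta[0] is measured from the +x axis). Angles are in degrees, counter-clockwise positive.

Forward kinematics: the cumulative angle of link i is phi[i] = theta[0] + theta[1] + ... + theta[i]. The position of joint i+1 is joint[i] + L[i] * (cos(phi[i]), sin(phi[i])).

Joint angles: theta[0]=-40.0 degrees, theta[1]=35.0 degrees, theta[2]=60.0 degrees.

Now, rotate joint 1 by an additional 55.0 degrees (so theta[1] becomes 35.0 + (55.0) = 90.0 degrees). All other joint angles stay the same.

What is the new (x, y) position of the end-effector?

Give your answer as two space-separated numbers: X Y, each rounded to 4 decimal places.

Answer: 12.4755 3.6955

Derivation:
joint[0] = (0.0000, 0.0000)  (base)
link 0: phi[0] = -40 = -40 deg
  cos(-40 deg) = 0.7660, sin(-40 deg) = -0.6428
  joint[1] = (0.0000, 0.0000) + 9 * (0.7660, -0.6428) = (0.0000 + 6.8944, 0.0000 + -5.7851) = (6.8944, -5.7851)
link 1: phi[1] = -40 + 90 = 50 deg
  cos(50 deg) = 0.6428, sin(50 deg) = 0.7660
  joint[2] = (6.8944, -5.7851) + 9.8 * (0.6428, 0.7660) = (6.8944 + 6.2993, -5.7851 + 7.5072) = (13.1937, 1.7221)
link 2: phi[2] = -40 + 90 + 60 = 110 deg
  cos(110 deg) = -0.3420, sin(110 deg) = 0.9397
  joint[3] = (13.1937, 1.7221) + 2.1 * (-0.3420, 0.9397) = (13.1937 + -0.7182, 1.7221 + 1.9734) = (12.4755, 3.6955)
End effector: (12.4755, 3.6955)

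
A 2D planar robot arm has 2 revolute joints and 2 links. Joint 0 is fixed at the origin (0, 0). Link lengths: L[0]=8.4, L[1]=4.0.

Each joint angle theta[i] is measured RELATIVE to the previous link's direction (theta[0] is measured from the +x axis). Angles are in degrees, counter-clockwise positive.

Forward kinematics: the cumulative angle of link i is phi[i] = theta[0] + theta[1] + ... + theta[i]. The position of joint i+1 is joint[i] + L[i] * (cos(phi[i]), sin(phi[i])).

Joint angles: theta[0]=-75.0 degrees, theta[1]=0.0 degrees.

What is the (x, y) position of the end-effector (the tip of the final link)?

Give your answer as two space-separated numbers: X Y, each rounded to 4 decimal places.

Answer: 3.2094 -11.9775

Derivation:
joint[0] = (0.0000, 0.0000)  (base)
link 0: phi[0] = -75 = -75 deg
  cos(-75 deg) = 0.2588, sin(-75 deg) = -0.9659
  joint[1] = (0.0000, 0.0000) + 8.4 * (0.2588, -0.9659) = (0.0000 + 2.1741, 0.0000 + -8.1138) = (2.1741, -8.1138)
link 1: phi[1] = -75 + 0 = -75 deg
  cos(-75 deg) = 0.2588, sin(-75 deg) = -0.9659
  joint[2] = (2.1741, -8.1138) + 4 * (0.2588, -0.9659) = (2.1741 + 1.0353, -8.1138 + -3.8637) = (3.2094, -11.9775)
End effector: (3.2094, -11.9775)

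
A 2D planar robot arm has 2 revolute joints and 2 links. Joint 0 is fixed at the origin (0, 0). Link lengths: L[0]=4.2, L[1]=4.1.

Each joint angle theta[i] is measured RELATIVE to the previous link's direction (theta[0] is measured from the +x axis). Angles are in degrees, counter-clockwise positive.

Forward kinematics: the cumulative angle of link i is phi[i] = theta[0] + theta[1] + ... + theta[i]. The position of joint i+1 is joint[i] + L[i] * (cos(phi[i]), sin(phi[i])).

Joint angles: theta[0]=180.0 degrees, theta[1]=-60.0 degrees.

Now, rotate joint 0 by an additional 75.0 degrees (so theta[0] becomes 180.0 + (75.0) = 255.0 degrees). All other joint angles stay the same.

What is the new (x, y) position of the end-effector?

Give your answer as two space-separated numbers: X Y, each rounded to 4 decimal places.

Answer: -5.0473 -5.1180

Derivation:
joint[0] = (0.0000, 0.0000)  (base)
link 0: phi[0] = 255 = 255 deg
  cos(255 deg) = -0.2588, sin(255 deg) = -0.9659
  joint[1] = (0.0000, 0.0000) + 4.2 * (-0.2588, -0.9659) = (0.0000 + -1.0870, 0.0000 + -4.0569) = (-1.0870, -4.0569)
link 1: phi[1] = 255 + -60 = 195 deg
  cos(195 deg) = -0.9659, sin(195 deg) = -0.2588
  joint[2] = (-1.0870, -4.0569) + 4.1 * (-0.9659, -0.2588) = (-1.0870 + -3.9603, -4.0569 + -1.0612) = (-5.0473, -5.1180)
End effector: (-5.0473, -5.1180)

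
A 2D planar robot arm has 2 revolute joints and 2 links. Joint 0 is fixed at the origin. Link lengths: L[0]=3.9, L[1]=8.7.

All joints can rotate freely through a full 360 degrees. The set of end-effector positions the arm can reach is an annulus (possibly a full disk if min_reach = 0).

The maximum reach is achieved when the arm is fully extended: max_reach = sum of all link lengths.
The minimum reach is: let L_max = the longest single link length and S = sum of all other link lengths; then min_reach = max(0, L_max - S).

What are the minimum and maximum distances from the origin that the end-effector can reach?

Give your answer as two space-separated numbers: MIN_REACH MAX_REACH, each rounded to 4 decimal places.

Answer: 4.8000 12.6000

Derivation:
Link lengths: [3.9, 8.7]
max_reach = 3.9 + 8.7 = 12.6
L_max = max([3.9, 8.7]) = 8.7
S (sum of others) = 12.6 - 8.7 = 3.9
min_reach = max(0, 8.7 - 3.9) = max(0, 4.8) = 4.8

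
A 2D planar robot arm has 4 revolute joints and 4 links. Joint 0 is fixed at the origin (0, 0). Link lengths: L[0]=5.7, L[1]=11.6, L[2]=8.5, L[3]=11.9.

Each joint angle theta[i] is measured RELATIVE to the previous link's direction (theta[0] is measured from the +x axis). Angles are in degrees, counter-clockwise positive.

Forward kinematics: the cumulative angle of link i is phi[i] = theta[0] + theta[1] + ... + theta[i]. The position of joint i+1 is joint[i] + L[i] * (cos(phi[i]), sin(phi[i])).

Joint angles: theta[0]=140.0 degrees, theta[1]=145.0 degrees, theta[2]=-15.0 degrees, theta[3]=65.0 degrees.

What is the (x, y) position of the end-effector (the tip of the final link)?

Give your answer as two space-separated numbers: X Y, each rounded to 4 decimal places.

joint[0] = (0.0000, 0.0000)  (base)
link 0: phi[0] = 140 = 140 deg
  cos(140 deg) = -0.7660, sin(140 deg) = 0.6428
  joint[1] = (0.0000, 0.0000) + 5.7 * (-0.7660, 0.6428) = (0.0000 + -4.3665, 0.0000 + 3.6639) = (-4.3665, 3.6639)
link 1: phi[1] = 140 + 145 = 285 deg
  cos(285 deg) = 0.2588, sin(285 deg) = -0.9659
  joint[2] = (-4.3665, 3.6639) + 11.6 * (0.2588, -0.9659) = (-4.3665 + 3.0023, 3.6639 + -11.2047) = (-1.3642, -7.5409)
link 2: phi[2] = 140 + 145 + -15 = 270 deg
  cos(270 deg) = -0.0000, sin(270 deg) = -1.0000
  joint[3] = (-1.3642, -7.5409) + 8.5 * (-0.0000, -1.0000) = (-1.3642 + -0.0000, -7.5409 + -8.5000) = (-1.3642, -16.0409)
link 3: phi[3] = 140 + 145 + -15 + 65 = 335 deg
  cos(335 deg) = 0.9063, sin(335 deg) = -0.4226
  joint[4] = (-1.3642, -16.0409) + 11.9 * (0.9063, -0.4226) = (-1.3642 + 10.7851, -16.0409 + -5.0292) = (9.4209, -21.0700)
End effector: (9.4209, -21.0700)

Answer: 9.4209 -21.0700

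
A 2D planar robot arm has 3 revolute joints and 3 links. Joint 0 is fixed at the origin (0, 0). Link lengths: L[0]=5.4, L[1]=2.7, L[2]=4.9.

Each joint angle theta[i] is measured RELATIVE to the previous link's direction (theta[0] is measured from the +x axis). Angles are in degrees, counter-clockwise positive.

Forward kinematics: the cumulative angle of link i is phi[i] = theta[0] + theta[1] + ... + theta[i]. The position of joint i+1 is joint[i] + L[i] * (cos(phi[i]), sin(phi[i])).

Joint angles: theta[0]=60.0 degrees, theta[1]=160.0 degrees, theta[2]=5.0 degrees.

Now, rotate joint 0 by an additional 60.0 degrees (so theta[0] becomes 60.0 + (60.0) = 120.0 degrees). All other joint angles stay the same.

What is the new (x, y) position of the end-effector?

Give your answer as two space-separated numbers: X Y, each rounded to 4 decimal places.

Answer: -0.9629 -2.7155

Derivation:
joint[0] = (0.0000, 0.0000)  (base)
link 0: phi[0] = 120 = 120 deg
  cos(120 deg) = -0.5000, sin(120 deg) = 0.8660
  joint[1] = (0.0000, 0.0000) + 5.4 * (-0.5000, 0.8660) = (0.0000 + -2.7000, 0.0000 + 4.6765) = (-2.7000, 4.6765)
link 1: phi[1] = 120 + 160 = 280 deg
  cos(280 deg) = 0.1736, sin(280 deg) = -0.9848
  joint[2] = (-2.7000, 4.6765) + 2.7 * (0.1736, -0.9848) = (-2.7000 + 0.4689, 4.6765 + -2.6590) = (-2.2311, 2.0176)
link 2: phi[2] = 120 + 160 + 5 = 285 deg
  cos(285 deg) = 0.2588, sin(285 deg) = -0.9659
  joint[3] = (-2.2311, 2.0176) + 4.9 * (0.2588, -0.9659) = (-2.2311 + 1.2682, 2.0176 + -4.7330) = (-0.9629, -2.7155)
End effector: (-0.9629, -2.7155)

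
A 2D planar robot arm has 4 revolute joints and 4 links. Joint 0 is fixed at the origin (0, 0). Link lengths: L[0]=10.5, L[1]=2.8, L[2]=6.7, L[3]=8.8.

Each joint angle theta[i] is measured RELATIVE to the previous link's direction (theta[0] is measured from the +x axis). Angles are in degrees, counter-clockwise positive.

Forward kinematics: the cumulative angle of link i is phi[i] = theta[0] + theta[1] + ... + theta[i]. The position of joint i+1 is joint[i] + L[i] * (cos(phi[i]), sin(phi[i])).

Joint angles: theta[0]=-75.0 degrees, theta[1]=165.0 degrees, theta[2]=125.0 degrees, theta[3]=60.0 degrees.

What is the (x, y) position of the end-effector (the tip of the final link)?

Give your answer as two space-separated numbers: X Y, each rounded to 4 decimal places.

Answer: -2.0037 -19.9517

Derivation:
joint[0] = (0.0000, 0.0000)  (base)
link 0: phi[0] = -75 = -75 deg
  cos(-75 deg) = 0.2588, sin(-75 deg) = -0.9659
  joint[1] = (0.0000, 0.0000) + 10.5 * (0.2588, -0.9659) = (0.0000 + 2.7176, 0.0000 + -10.1422) = (2.7176, -10.1422)
link 1: phi[1] = -75 + 165 = 90 deg
  cos(90 deg) = 0.0000, sin(90 deg) = 1.0000
  joint[2] = (2.7176, -10.1422) + 2.8 * (0.0000, 1.0000) = (2.7176 + 0.0000, -10.1422 + 2.8000) = (2.7176, -7.3422)
link 2: phi[2] = -75 + 165 + 125 = 215 deg
  cos(215 deg) = -0.8192, sin(215 deg) = -0.5736
  joint[3] = (2.7176, -7.3422) + 6.7 * (-0.8192, -0.5736) = (2.7176 + -5.4883, -7.3422 + -3.8430) = (-2.7707, -11.1852)
link 3: phi[3] = -75 + 165 + 125 + 60 = 275 deg
  cos(275 deg) = 0.0872, sin(275 deg) = -0.9962
  joint[4] = (-2.7707, -11.1852) + 8.8 * (0.0872, -0.9962) = (-2.7707 + 0.7670, -11.1852 + -8.7665) = (-2.0037, -19.9517)
End effector: (-2.0037, -19.9517)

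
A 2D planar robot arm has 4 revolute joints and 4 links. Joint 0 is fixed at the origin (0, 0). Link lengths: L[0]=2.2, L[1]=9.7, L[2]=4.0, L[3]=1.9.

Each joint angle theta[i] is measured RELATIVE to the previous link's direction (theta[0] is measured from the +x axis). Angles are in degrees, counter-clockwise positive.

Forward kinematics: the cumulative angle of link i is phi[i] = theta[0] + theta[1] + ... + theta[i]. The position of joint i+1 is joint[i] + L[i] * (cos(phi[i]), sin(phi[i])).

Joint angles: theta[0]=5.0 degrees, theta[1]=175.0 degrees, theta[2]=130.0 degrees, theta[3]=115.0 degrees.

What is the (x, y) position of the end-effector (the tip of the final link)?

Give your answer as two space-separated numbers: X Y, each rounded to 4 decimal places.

joint[0] = (0.0000, 0.0000)  (base)
link 0: phi[0] = 5 = 5 deg
  cos(5 deg) = 0.9962, sin(5 deg) = 0.0872
  joint[1] = (0.0000, 0.0000) + 2.2 * (0.9962, 0.0872) = (0.0000 + 2.1916, 0.0000 + 0.1917) = (2.1916, 0.1917)
link 1: phi[1] = 5 + 175 = 180 deg
  cos(180 deg) = -1.0000, sin(180 deg) = 0.0000
  joint[2] = (2.1916, 0.1917) + 9.7 * (-1.0000, 0.0000) = (2.1916 + -9.7000, 0.1917 + 0.0000) = (-7.5084, 0.1917)
link 2: phi[2] = 5 + 175 + 130 = 310 deg
  cos(310 deg) = 0.6428, sin(310 deg) = -0.7660
  joint[3] = (-7.5084, 0.1917) + 4 * (0.6428, -0.7660) = (-7.5084 + 2.5712, 0.1917 + -3.0642) = (-4.9372, -2.8724)
link 3: phi[3] = 5 + 175 + 130 + 115 = 425 deg
  cos(425 deg) = 0.4226, sin(425 deg) = 0.9063
  joint[4] = (-4.9372, -2.8724) + 1.9 * (0.4226, 0.9063) = (-4.9372 + 0.8030, -2.8724 + 1.7220) = (-4.1342, -1.1505)
End effector: (-4.1342, -1.1505)

Answer: -4.1342 -1.1505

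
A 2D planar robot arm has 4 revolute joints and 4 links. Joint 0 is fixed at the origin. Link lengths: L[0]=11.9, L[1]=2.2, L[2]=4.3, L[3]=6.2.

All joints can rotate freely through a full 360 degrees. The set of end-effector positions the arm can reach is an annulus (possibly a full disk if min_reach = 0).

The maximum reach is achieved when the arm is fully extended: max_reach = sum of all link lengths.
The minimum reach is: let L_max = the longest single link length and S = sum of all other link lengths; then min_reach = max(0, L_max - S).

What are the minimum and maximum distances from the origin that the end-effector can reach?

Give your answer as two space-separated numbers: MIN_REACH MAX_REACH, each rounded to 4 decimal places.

Answer: 0.0000 24.6000

Derivation:
Link lengths: [11.9, 2.2, 4.3, 6.2]
max_reach = 11.9 + 2.2 + 4.3 + 6.2 = 24.6
L_max = max([11.9, 2.2, 4.3, 6.2]) = 11.9
S (sum of others) = 24.6 - 11.9 = 12.7
min_reach = max(0, 11.9 - 12.7) = max(0, -0.8) = 0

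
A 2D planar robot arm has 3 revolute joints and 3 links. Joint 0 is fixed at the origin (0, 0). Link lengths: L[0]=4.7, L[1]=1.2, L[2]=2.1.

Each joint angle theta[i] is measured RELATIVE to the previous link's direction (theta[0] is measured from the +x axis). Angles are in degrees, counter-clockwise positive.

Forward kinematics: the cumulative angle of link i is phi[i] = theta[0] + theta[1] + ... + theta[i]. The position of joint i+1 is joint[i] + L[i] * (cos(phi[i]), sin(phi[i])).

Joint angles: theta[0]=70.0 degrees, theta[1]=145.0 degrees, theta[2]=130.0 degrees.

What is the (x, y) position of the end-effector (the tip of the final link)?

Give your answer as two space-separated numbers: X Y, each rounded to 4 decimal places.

Answer: 2.6530 3.1847

Derivation:
joint[0] = (0.0000, 0.0000)  (base)
link 0: phi[0] = 70 = 70 deg
  cos(70 deg) = 0.3420, sin(70 deg) = 0.9397
  joint[1] = (0.0000, 0.0000) + 4.7 * (0.3420, 0.9397) = (0.0000 + 1.6075, 0.0000 + 4.4166) = (1.6075, 4.4166)
link 1: phi[1] = 70 + 145 = 215 deg
  cos(215 deg) = -0.8192, sin(215 deg) = -0.5736
  joint[2] = (1.6075, 4.4166) + 1.2 * (-0.8192, -0.5736) = (1.6075 + -0.9830, 4.4166 + -0.6883) = (0.6245, 3.7283)
link 2: phi[2] = 70 + 145 + 130 = 345 deg
  cos(345 deg) = 0.9659, sin(345 deg) = -0.2588
  joint[3] = (0.6245, 3.7283) + 2.1 * (0.9659, -0.2588) = (0.6245 + 2.0284, 3.7283 + -0.5435) = (2.6530, 3.1847)
End effector: (2.6530, 3.1847)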